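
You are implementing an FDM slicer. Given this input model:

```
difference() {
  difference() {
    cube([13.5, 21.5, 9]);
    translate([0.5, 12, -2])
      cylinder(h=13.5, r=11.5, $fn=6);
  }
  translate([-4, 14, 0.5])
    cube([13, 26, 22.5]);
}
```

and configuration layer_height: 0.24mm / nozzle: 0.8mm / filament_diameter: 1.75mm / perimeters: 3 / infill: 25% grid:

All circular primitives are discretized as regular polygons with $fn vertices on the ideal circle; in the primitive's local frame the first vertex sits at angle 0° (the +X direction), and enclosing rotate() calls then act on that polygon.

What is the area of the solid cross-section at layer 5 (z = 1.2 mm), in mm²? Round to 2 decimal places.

At z = 1.2 mm: the cube is present — its section is the full 13.5×21.5 rectangle (area 290.25 mm²); the r=11.5 cylinder at (0.5, 12) contributes a regular 6-gon of circumradius 11.5 (area = (6/2)·11.500²·sin(360°/6) = 343.60 mm²); Taking the first minus the rest: starting from the 13.5×21.5 cube (290.25 mm²), the r=11.5 cylinder at (0.5, 12) partially overlaps it — only the 178.83 mm² overlap (of its 343.60 mm²) is removed, clipping the outline — area = 111.42 mm²; the cube at (-4, 14) (footprint 13×26) is included at this height (area 338.00 mm²); Subtracting the remaining from the first: starting from the result so far (111.42 mm²), the 13×26 cube at (-4, 14) partially overlaps it — only the 5.35 mm² overlap (of its 338.00 mm²) is removed, clipping the outline — area = 106.08 mm². Overall, the cross-section is a single solid region. Net area = 106.08 mm².

106.08 mm²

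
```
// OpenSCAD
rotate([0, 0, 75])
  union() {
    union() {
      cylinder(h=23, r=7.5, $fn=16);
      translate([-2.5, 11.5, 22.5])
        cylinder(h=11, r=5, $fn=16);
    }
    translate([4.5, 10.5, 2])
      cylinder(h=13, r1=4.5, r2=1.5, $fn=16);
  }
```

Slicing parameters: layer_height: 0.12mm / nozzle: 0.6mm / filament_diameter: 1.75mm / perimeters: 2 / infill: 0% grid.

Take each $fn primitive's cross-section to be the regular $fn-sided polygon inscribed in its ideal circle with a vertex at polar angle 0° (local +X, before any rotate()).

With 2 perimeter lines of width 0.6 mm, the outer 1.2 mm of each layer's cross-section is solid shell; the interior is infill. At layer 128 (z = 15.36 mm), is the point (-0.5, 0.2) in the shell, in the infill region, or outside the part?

infill

At z = 15.36 mm: the r=7.5 cylinder contributes a regular 16-gon of circumradius 7.5; the cylinder at (-2.5, 11.5) is not intersected at this z (z outside [22.5, 33.5]); Merging all regions: only the r=7.5 cylinder is present, so the union is just that shape — 1 connected region; the cone at (4.5, 10.5) is absent (z outside [2, 15]); Merging all regions: only the result so far is present, so the union is just that shape — 1 connected region; (whole slice rotated 75° about Z — lengths, areas and connectivity unchanged). Overall, the cross-section is a single solid region. Undo the 75° rotation: the query point maps to (0.064, 0.535) in the un-rotated model frame. The nearest boundary edge runs (2.87, 6.93)→(0.00, 7.50); distance from the point to it = 6.82 mm. The point is inside the cross-section and 6.82 mm from the nearest boundary — more than the 1.2 mm shell width (2 × 0.6), so it's in the infill interior.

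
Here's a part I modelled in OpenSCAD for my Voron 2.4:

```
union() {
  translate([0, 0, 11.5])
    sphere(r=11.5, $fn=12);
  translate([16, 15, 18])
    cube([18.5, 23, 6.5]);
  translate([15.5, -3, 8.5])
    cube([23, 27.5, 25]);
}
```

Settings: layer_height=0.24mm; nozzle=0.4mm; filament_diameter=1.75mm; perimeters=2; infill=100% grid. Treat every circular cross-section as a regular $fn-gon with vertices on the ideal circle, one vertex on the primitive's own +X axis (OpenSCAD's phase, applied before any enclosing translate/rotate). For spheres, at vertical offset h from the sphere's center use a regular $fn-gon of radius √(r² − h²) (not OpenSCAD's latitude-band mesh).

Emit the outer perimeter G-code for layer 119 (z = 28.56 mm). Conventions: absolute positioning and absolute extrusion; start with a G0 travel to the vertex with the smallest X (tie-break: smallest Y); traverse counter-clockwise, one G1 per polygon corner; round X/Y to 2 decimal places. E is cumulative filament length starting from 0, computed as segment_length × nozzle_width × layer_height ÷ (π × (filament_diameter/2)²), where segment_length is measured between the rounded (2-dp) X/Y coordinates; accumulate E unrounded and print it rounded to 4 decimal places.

At z = 28.56 mm: the sphere is not intersected at this z (|z−center|=17.060 > r=11.5); the cube at (16, 15) does not reach this height (z outside [18, 24.5]); the 23×27.5 cube at (15.5, -3) contributes its full rectangle; Merging all regions: only the 23×27.5 cube at (15.5, -3) is present, so the union is just that shape — 1 connected region. The outline is a single polygon with 4 vertices. Extrusion per mm of travel: 0.4 × 0.24 / (π × 0.875²) = 0.039912. Accumulating E over each segment gives final E = 4.0311.

G0 X15.50 Y-3.00 Z28.56
G1 X38.50 Y-3.00 E0.9180
G1 X38.50 Y24.50 E2.0156
G1 X15.50 Y24.50 E2.9335
G1 X15.50 Y-3.00 E4.0311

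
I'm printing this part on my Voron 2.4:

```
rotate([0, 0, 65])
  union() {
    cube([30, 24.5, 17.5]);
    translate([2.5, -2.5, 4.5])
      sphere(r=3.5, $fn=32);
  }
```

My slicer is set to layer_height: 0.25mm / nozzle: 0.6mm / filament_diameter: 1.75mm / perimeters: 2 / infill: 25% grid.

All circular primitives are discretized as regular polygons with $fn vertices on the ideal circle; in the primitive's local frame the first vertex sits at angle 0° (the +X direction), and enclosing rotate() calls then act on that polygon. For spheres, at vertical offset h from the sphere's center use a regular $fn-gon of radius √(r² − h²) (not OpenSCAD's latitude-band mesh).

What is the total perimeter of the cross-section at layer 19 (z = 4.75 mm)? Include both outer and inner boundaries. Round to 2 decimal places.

120.66 mm

At z = 4.75 mm: the cube (footprint 30×24.5) is included at this height (perimeter 109.00 mm); the sphere at (2.5, -2.5): section is a regular 32-gon, circumradius = √(r²−h²) = √(3.5²−0.25²) = 3.491 (perimeter = 2·32·3.491·sin(180°/32) = 21.90 mm); Combining (union): the regions partially overlap (shared area 3.26 mm²), so the edge portions inside another operand are dropped and the merged outline is re-measured after clipping — boundary = 120.66 mm; (whole slice rotated 65° about Z — lengths, areas and connectivity unchanged). Overall, the cross-section is a single solid region. Total boundary length (outer) = 120.66 mm.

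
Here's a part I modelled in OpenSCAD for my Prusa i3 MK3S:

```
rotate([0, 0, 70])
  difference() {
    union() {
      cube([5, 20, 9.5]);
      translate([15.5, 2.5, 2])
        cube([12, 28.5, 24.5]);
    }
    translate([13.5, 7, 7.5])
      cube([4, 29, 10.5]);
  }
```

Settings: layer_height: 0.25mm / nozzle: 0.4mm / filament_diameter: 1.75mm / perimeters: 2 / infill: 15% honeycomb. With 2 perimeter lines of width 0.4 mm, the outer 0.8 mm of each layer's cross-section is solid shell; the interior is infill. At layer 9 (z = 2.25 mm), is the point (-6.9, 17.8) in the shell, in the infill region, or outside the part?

outside

At z = 2.25 mm: the cube (footprint 5×20) is included at this height; the cube at (15.5, 2.5) is present — its section is the full 12×28.5 rectangle; Merging all regions: the 2 present regions are separate (no shared area or edge), so areas and boundary lengths simply add and each stays a separate island — 2 connected regions; the cube at (13.5, 7) is absent (z outside [7.5, 18]); Subtracting the remaining from the first: none of the subtracted shapes is present at this height, so the result so far is unchanged — 2 connected regions; (rotated 70° about Z; rotation is an isometry so areas/perimeters/island counts are preserved). Overall, the cross-section has 2 separate islands. Undo the 70° rotation: the query point maps to (14.367, 12.572) in the un-rotated model frame. The nearest boundary edge runs (15.50, 2.50)→(15.50, 31.00); distance from the point to it = 1.13 mm. The point is not inside any of the regions above, so it lies outside the cross-section (1.13 mm from the nearest boundary).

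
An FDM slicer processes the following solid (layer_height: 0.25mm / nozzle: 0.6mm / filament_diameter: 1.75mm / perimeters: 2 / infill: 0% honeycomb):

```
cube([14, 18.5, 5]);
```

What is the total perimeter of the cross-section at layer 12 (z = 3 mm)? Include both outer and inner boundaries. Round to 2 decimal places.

65.00 mm

At z = 3 mm: the 14×18.5 cube contributes its full rectangle (perimeter 65.00 mm). Overall, the cross-section is a single solid region. Total boundary length (outer) = 65.00 mm.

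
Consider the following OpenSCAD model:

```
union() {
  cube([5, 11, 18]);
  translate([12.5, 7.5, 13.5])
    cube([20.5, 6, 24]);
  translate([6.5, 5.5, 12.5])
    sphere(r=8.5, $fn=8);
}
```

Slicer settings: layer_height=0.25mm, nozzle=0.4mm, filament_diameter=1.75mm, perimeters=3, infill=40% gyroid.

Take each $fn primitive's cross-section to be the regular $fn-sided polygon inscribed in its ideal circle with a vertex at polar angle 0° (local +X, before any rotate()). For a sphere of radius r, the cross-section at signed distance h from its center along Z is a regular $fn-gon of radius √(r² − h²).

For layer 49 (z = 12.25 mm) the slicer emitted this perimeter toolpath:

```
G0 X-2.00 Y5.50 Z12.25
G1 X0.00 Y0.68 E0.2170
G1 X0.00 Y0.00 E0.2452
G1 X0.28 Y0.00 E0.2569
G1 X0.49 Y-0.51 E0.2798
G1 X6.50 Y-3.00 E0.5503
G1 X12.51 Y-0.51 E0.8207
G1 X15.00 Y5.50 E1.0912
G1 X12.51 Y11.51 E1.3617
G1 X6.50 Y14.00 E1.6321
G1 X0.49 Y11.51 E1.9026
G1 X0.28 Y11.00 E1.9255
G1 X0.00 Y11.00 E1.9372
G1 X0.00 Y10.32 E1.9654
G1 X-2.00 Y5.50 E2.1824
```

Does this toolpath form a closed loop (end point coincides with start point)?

Start point (G0): (-2.00, 5.50). End point (last G1): the path returns to the start — closed.

yes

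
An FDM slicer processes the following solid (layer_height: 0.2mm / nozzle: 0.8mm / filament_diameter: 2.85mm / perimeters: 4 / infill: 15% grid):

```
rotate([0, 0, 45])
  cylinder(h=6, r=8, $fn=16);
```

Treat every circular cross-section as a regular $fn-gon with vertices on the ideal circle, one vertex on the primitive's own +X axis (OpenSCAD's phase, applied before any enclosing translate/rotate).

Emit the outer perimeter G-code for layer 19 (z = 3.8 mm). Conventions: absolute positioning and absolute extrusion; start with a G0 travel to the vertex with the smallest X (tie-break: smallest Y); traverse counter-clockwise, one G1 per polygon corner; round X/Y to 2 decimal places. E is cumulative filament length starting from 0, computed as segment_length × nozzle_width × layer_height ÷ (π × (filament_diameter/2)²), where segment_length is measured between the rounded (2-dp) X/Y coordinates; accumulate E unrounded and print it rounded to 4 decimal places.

At z = 3.8 mm: the cylinder: section is a regular 16-gon, circumradius r=8; (rotated 45° about Z; rotation is an isometry so areas/perimeters/island counts are preserved). The outline is a single polygon with 16 vertices. Extrusion per mm of travel: 0.8 × 0.2 / (π × 1.425²) = 0.025081. Accumulating E over each segment gives final E = 1.2527.

G0 X-8.00 Y0.00 Z3.80
G1 X-7.39 Y-3.06 E0.0783
G1 X-5.66 Y-5.66 E0.1566
G1 X-3.06 Y-7.39 E0.2349
G1 X0.00 Y-8.00 E0.3132
G1 X3.06 Y-7.39 E0.3914
G1 X5.66 Y-5.66 E0.4698
G1 X7.39 Y-3.06 E0.5481
G1 X8.00 Y0.00 E0.6263
G1 X7.39 Y3.06 E0.7046
G1 X5.66 Y5.66 E0.7829
G1 X3.06 Y7.39 E0.8612
G1 X0.00 Y8.00 E0.9395
G1 X-3.06 Y7.39 E1.0178
G1 X-5.66 Y5.66 E1.0961
G1 X-7.39 Y3.06 E1.1744
G1 X-8.00 Y0.00 E1.2527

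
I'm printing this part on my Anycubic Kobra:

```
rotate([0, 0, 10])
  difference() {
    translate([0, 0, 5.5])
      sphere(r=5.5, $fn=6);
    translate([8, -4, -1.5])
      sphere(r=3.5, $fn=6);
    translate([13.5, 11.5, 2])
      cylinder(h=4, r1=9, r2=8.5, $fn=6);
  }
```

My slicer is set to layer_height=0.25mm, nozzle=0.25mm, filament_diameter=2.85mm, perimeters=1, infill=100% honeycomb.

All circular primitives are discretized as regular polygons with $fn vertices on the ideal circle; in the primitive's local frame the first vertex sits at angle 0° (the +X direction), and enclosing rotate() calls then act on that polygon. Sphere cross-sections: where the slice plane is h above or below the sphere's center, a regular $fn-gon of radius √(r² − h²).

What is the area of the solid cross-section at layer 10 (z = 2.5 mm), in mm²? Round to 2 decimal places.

55.21 mm²

At z = 2.5 mm: the sphere: section is a regular 6-gon, circumradius = √(r²−h²) = √(5.5²−3²) = 4.610 (area = (6/2)·4.610²·sin(360°/6) = 55.21 mm²); the sphere at (8, -4) does not reach this height (|z−center|=4.000 > r=3.5); the cone at (13.5, 11.5) contributes a regular 6-gon of circumradius 8.938 (interpolated between r1=9 and r2=8.5 at t=0.125) (area = (6/2)·8.938²·sin(360°/6) = 207.53 mm²); After the difference (first − rest): starting from the r=5.5 sphere (55.21 mm²), the cone at (13.5, 11.5) misses the remaining region (no effect) — area = 55.21 mm²; (rotated 10° about Z; rotation is an isometry so areas/perimeters/island counts are preserved). Overall, the cross-section is a single solid region. Net area = 55.21 mm².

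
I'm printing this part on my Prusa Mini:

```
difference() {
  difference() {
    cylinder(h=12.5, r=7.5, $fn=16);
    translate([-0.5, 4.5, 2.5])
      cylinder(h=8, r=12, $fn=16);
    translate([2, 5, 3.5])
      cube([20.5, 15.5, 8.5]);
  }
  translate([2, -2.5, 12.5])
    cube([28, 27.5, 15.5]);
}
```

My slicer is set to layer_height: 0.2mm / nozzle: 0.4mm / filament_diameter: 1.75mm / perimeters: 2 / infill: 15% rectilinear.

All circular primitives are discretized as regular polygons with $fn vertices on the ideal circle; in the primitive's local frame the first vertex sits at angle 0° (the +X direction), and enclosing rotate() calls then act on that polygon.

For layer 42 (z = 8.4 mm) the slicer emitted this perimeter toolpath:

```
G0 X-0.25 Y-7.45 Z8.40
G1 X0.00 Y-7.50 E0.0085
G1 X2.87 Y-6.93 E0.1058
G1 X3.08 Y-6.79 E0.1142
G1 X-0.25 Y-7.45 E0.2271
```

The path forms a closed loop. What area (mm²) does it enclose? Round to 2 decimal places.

Apply the shoelace formula to the sequence of (X, Y) vertices; enclosed area = 0.31 mm².

0.31 mm²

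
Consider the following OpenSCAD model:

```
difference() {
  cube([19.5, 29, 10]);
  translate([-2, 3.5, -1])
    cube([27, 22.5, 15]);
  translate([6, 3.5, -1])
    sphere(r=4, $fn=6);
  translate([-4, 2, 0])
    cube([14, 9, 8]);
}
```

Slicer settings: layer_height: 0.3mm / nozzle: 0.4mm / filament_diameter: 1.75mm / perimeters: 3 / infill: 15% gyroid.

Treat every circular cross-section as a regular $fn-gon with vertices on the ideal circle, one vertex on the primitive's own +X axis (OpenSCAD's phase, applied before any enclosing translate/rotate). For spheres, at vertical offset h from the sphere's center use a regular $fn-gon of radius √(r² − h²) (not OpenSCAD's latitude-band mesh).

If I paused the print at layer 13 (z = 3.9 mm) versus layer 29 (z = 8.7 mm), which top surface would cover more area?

layer 29 (z = 8.7 mm)

Layer 13 (z = 3.9): the 19.5×29 cube contributes its full rectangle (area 565.50 mm²); the 27×22.5 cube at (-2, 3.5) contributes its full rectangle (area 607.50 mm²); the sphere at (6, 3.5) is absent (|z−center|=4.900 > r=4); the cube at (-4, 2) is present — its section is the full 14×9 rectangle (area 126.00 mm²); After the difference (first − rest): starting from the 19.5×29 cube (565.50 mm²), the 27×22.5 cube at (-2, 3.5) partially overlaps it — only the 438.75 mm² overlap (of its 607.50 mm²) is removed, clipping the outline; the 14×9 cube at (-4, 2) partially overlaps it — only the 15.00 mm² overlap (of its 126.00 mm²) is removed, clipping the outline — area = 111.75 mm². So its area = 111.75 mm². Layer 29 (z = 8.7): the 19.5×29 cube contributes its full rectangle (area 565.50 mm²); the cube at (-2, 3.5) is present — its section is the full 27×22.5 rectangle (area 607.50 mm²); the sphere at (6, 3.5) does not reach this height (|z−center|=9.700 > r=4); the cube at (-4, 2) does not reach this height (z outside [0, 8]); Taking the first minus the rest: starting from the 19.5×29 cube (565.50 mm²), the 27×22.5 cube at (-2, 3.5) partially overlaps it — only the 438.75 mm² overlap (of its 607.50 mm²) is removed, clipping the outline — area = 126.75 mm². So its area = 126.75 mm². Layer 29 is larger (126.75 vs 111.75 mm²).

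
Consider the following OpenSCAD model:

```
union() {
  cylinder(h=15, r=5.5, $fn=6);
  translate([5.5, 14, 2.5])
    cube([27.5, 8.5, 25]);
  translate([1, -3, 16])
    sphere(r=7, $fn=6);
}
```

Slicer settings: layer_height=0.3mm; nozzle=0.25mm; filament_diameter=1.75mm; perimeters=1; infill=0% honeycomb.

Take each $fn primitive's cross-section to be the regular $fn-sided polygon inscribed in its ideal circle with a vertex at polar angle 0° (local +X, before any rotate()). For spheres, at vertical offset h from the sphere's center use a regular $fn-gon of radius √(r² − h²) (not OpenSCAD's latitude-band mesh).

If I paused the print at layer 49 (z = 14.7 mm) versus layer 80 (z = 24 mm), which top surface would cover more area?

Layer 49 (z = 14.7): the cylinder: section is a regular 6-gon, circumradius r=5.5 (area = (6/2)·5.500²·sin(360°/6) = 78.59 mm²); the 27.5×8.5 cube at (5.5, 14) contributes its full rectangle (area 233.75 mm²); the r=7 sphere at (1, -3) contributes a regular 6-gon of circumradius √(7²−1.3²) = 6.878 (area = (6/2)·6.878²·sin(360°/6) = 122.91 mm²); Merging all regions: the regions partially overlap — summed areas 435.26 mm² minus the doubly-counted overlap 61.98 mm² gives 373.28 mm² — area = 373.28 mm². So its area = 373.28 mm². Layer 80 (z = 24): the cylinder does not reach this height (z outside [0, 15]); the cube at (5.5, 14) (footprint 27.5×8.5) is included at this height (area 233.75 mm²); the sphere at (1, -3) does not reach this height (|z−center|=8.000 > r=7); Combining (union): only the 27.5×8.5 cube at (5.5, 14) is present, so the union is just that shape — area = 233.75 mm². So its area = 233.75 mm². Layer 49 is larger (373.28 vs 233.75 mm²).

layer 49 (z = 14.7 mm)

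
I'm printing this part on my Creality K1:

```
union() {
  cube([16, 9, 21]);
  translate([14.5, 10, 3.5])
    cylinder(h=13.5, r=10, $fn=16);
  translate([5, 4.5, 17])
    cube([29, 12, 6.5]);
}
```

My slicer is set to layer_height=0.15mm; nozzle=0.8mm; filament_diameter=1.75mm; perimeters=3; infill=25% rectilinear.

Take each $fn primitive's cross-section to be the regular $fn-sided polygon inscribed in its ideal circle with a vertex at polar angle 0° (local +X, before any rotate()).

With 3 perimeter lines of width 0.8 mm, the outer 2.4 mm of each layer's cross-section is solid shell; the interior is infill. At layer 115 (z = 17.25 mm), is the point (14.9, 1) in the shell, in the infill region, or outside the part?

shell

At z = 17.25 mm: the cube (footprint 16×9) is included at this height; the cylinder at (14.5, 10) does not reach this height (z outside [3.5, 17]); the cube at (5, 4.5) (footprint 29×12) is included at this height; Merging all regions: the regions partially overlap (shared area 49.50 mm²), so overlapping operands fuse into one piece — 1 connected region. Overall, the cross-section is a single solid region. The nearest boundary edge runs (16.00, 0.00)→(0.00, 0.00); distance from the point to it = 1.00 mm. The point is inside the cross-section, 1.00 mm from the nearest boundary — within the 2.4 mm shell band (3 × 0.8).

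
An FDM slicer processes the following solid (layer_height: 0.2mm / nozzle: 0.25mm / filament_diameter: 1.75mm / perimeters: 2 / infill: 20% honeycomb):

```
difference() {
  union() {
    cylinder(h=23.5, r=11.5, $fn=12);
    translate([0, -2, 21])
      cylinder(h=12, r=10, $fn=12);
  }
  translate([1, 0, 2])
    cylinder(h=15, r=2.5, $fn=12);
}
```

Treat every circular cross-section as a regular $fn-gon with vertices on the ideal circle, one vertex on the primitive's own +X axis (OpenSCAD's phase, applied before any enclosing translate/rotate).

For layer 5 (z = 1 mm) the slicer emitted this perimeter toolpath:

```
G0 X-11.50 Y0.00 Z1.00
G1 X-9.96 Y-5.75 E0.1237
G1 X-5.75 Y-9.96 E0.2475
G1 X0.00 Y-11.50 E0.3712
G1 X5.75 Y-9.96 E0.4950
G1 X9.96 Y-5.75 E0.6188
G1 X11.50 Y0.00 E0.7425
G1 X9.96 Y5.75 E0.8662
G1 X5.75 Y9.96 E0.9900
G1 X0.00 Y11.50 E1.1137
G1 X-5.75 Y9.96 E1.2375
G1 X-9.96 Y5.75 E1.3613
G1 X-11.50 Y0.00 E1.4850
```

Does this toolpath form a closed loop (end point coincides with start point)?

yes

Start point (G0): (-11.50, 0.00). End point (last G1): the path returns to the start — closed.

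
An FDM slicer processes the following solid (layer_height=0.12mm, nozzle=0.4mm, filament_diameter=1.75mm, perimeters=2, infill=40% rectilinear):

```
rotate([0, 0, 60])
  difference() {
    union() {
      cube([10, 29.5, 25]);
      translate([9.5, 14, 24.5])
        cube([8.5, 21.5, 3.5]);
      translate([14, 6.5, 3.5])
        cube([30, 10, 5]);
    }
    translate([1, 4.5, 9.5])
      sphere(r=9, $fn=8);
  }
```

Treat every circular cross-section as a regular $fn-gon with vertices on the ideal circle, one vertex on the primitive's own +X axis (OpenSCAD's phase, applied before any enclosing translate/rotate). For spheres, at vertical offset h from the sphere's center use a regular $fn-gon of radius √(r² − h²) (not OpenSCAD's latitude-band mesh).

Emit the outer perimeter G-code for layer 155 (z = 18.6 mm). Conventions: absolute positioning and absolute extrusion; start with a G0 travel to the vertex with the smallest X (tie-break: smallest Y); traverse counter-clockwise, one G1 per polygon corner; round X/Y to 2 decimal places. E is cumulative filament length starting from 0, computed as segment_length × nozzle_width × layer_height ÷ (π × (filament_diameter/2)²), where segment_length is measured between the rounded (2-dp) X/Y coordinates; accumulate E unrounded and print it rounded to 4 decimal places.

G0 X-25.55 Y14.75 Z18.60
G1 X0.00 Y0.00 E0.5887
G1 X5.00 Y8.66 E0.7883
G1 X-20.55 Y23.41 E1.3770
G1 X-25.55 Y14.75 E1.5766

At z = 18.6 mm: the cube (footprint 10×29.5) is included at this height; the cube at (9.5, 14) is not intersected at this z (z outside [24.5, 28]); the cube at (14, 6.5) is not intersected at this z (z outside [3.5, 8.5]); Combining (union): only the 10×29.5 cube is present, so the union is just that shape — 1 connected region; the sphere at (1, 4.5) is not intersected at this z (|z−center|=9.100 > r=9); Taking the first minus the rest: none of the subtracted shapes is present at this height, so that combined region is unchanged — 1 connected region; (whole slice rotated 60° about Z — lengths, areas and connectivity unchanged). The outline is a single polygon with 4 vertices. Extrusion per mm of travel: 0.4 × 0.12 / (π × 0.875²) = 0.019956. Accumulating E over each segment gives final E = 1.5766.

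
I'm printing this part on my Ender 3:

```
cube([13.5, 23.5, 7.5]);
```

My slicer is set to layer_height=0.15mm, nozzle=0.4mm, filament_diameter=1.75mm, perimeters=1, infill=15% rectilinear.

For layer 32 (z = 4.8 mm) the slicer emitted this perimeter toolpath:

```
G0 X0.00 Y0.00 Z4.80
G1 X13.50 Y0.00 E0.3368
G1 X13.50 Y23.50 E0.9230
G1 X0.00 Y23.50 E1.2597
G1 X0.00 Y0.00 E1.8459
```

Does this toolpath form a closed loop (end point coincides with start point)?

Start point (G0): (0.00, 0.00). End point (last G1): the path returns to the start — closed.

yes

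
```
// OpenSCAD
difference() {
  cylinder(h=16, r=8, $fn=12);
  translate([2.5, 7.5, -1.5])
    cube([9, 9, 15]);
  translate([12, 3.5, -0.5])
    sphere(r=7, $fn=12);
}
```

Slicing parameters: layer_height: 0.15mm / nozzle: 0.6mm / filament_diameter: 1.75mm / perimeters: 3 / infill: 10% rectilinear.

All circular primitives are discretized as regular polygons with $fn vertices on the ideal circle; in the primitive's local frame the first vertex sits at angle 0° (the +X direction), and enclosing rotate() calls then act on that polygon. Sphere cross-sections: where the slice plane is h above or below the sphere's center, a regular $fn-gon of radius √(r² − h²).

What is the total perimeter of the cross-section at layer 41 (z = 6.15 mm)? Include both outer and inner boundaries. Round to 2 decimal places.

At z = 6.15 mm: the r=8 cylinder contributes a regular 12-gon of circumradius 8 (perimeter = 2·12·8.000·sin(180°/12) = 49.69 mm); the cube at (2.5, 7.5) (footprint 9×9) is included at this height (perimeter 36.00 mm); the r=7 sphere at (12, 3.5) contributes a regular 12-gon of circumradius √(7²−6.65²) = 2.186 (perimeter = 2·12·2.186·sin(180°/12) = 13.58 mm); Subtracting the remaining from the first: starting from the r=8 cylinder, the 9×9 cube at (2.5, 7.5) misses the remaining region (no effect); the r=7 sphere at (12, 3.5) misses the remaining region (no effect) — boundary = 49.69 mm. Overall, the cross-section is a single solid region. Total boundary length (outer) = 49.69 mm.

49.69 mm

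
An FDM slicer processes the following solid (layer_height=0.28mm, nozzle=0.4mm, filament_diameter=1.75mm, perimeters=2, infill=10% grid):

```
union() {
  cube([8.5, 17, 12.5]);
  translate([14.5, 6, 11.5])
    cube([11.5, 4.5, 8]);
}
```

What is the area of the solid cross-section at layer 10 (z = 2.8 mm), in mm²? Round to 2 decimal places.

144.50 mm²

At z = 2.8 mm: the 8.5×17 cube contributes its full rectangle (area 144.50 mm²); the cube at (14.5, 6) is not intersected at this z (z outside [11.5, 19.5]); Taking the union: only the 8.5×17 cube is present, so the union is just that shape — area = 144.50 mm². Overall, the cross-section is a single solid region. Net area = 144.50 mm².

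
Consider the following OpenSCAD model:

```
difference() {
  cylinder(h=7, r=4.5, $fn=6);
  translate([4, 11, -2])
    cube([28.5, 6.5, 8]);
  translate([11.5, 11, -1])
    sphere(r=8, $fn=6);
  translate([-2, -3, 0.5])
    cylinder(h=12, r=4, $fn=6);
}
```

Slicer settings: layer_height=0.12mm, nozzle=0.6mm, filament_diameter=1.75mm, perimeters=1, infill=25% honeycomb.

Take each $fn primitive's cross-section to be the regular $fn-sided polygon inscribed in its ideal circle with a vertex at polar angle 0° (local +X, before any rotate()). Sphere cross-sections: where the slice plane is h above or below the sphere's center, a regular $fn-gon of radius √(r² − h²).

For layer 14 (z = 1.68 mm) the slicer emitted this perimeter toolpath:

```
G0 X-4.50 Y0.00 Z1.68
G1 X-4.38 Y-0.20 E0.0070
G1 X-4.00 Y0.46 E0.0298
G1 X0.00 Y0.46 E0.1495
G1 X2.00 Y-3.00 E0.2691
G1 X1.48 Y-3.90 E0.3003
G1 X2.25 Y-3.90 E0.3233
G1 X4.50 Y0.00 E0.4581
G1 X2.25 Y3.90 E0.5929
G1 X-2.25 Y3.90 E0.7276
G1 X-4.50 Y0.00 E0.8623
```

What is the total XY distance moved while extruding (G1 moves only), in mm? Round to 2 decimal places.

Sum the Euclidean lengths of each G1 segment: total = 28.81 mm.

28.81 mm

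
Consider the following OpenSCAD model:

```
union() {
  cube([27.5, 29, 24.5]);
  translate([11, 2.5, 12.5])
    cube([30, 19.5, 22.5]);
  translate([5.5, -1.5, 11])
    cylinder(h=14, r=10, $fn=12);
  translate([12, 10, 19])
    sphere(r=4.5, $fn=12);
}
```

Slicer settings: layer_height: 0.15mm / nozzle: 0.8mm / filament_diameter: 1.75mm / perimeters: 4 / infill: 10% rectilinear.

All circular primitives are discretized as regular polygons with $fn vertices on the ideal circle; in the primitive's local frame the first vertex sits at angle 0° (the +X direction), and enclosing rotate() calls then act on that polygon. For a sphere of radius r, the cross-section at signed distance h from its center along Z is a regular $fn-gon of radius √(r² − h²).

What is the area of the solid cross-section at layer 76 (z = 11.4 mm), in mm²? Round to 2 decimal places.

994.59 mm²

At z = 11.4 mm: the 27.5×29 cube contributes its full rectangle (area 797.50 mm²); the cube at (11, 2.5) is absent (z outside [12.5, 35]); the cylinder at (5.5, -1.5): section is a regular 12-gon, circumradius r=10 (area = (12/2)·10.000²·sin(360°/12) = 300.00 mm²); the sphere at (12, 10) is not intersected at this z (|z−center|=7.600 > r=4.5); Merging all regions: the regions partially overlap — summed areas 1097.50 mm² minus the doubly-counted overlap 102.91 mm² gives 994.59 mm² — area = 994.59 mm². Overall, the cross-section is a single solid region. Net area = 994.59 mm².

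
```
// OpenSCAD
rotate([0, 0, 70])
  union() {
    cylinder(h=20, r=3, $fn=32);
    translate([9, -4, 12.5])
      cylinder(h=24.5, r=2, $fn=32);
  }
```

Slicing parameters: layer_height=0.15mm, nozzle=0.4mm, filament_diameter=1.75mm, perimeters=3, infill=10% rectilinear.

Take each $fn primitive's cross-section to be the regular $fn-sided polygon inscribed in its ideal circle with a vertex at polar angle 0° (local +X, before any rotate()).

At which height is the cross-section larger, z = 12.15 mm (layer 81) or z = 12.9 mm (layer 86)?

layer 86 (z = 12.9 mm)

Layer 81 (z = 12.15): the r=3 cylinder gives a regular 32-gon of circumradius 3 (constant along its height) (area = (32/2)·3.000²·sin(360°/32) = 28.09 mm²); the cylinder at (9, -4) does not reach this height (z outside [12.5, 37]); Combining (union): only the r=3 cylinder is present, so the union is just that shape — area = 28.09 mm²; (whole slice rotated 70° about Z — lengths, areas and connectivity unchanged). So its area = 28.09 mm². Layer 86 (z = 12.9): the cylinder: section is a regular 32-gon, circumradius r=3 (area = (32/2)·3.000²·sin(360°/32) = 28.09 mm²); the r=2 cylinder at (9, -4) contributes a regular 32-gon of circumradius 2 (area = (32/2)·2.000²·sin(360°/32) = 12.49 mm²); Taking the union: the 2 present regions are separate (no shared area or edge), so areas and boundary lengths simply add and each stays a separate island — area = 40.58 mm²; (whole slice rotated 70° about Z — lengths, areas and connectivity unchanged). So its area = 40.58 mm². Layer 86 is larger (40.58 vs 28.09 mm²).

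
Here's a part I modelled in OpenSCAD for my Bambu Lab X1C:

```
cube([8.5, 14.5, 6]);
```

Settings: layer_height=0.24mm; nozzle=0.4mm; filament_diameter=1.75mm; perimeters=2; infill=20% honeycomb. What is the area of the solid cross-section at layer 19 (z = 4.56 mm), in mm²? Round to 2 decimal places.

123.25 mm²

At z = 4.56 mm: the cube (footprint 8.5×14.5) is included at this height (area 123.25 mm²). Overall, the cross-section is a single solid region. Net area = 123.25 mm².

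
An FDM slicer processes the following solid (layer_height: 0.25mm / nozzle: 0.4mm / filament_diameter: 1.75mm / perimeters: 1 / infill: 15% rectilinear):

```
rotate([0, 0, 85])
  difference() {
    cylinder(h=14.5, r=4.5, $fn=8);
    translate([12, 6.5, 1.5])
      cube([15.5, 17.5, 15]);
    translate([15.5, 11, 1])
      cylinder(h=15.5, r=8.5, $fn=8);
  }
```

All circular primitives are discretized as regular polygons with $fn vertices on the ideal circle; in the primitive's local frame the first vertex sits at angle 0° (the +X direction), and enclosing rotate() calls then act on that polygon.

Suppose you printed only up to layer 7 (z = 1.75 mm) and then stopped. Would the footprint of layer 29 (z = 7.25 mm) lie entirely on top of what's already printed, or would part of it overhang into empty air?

entirely on top

Compare the two slices. At z = 1.75: the r=4.5 cylinder gives a regular 8-gon of circumradius 4.5 (constant along its height) (area = (8/2)·4.500²·sin(360°/8) = 57.28 mm²); the cube at (12, 6.5) is present — its section is the full 15.5×17.5 rectangle (area 271.25 mm²); the cylinder at (15.5, 11): section is a regular 8-gon, circumradius r=8.5 (area = (8/2)·8.500²·sin(360°/8) = 204.35 mm²); Taking the first minus the rest: starting from the r=4.5 cylinder (57.28 mm²), the 15.5×17.5 cube at (12, 6.5) misses the remaining region (no effect); the r=8.5 cylinder at (15.5, 11) misses the remaining region (no effect) — area = 57.28 mm²; (whole slice rotated 85° about Z — lengths, areas and connectivity unchanged). At z = 7.25: the cylinder: section is a regular 8-gon, circumradius r=4.5 (area = (8/2)·4.500²·sin(360°/8) = 57.28 mm²); the cube at (12, 6.5) (footprint 15.5×17.5) is included at this height (area 271.25 mm²); the r=8.5 cylinder at (15.5, 11) gives a regular 8-gon of circumradius 8.5 (constant along its height) (area = (8/2)·8.500²·sin(360°/8) = 204.35 mm²); Taking the first minus the rest: starting from the r=4.5 cylinder (57.28 mm²), the 15.5×17.5 cube at (12, 6.5) misses the remaining region (no effect); the r=8.5 cylinder at (15.5, 11) misses the remaining region (no effect) — area = 57.28 mm²; (rotated 85° about Z; rotation is an isometry so areas/perimeters/island counts are preserved). Checking containment: the cross-section at z = 7.25 is a subset of the cross-section at z = 1.75.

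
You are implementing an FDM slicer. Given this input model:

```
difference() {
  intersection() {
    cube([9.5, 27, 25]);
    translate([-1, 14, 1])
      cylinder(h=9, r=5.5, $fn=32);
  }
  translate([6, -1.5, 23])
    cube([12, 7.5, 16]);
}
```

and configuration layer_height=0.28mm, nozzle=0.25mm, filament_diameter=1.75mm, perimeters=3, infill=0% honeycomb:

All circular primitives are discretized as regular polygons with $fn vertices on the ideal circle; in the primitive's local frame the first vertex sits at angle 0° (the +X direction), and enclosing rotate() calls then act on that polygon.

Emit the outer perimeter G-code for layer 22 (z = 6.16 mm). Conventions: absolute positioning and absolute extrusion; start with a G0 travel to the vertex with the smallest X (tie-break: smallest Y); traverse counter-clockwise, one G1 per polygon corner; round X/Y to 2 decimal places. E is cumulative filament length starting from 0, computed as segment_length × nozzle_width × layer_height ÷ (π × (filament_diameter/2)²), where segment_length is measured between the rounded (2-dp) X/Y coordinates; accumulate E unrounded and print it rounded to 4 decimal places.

G0 X0.00 Y8.60 Z6.16
G1 X0.07 Y8.61 E0.0021
G1 X1.10 Y8.92 E0.0334
G1 X2.06 Y9.43 E0.0650
G1 X2.89 Y10.11 E0.0962
G1 X3.57 Y10.94 E0.1275
G1 X4.08 Y11.90 E0.1591
G1 X4.39 Y12.93 E0.1904
G1 X4.50 Y14.00 E0.2217
G1 X4.39 Y15.07 E0.2530
G1 X4.08 Y16.10 E0.2843
G1 X3.57 Y17.06 E0.3159
G1 X2.89 Y17.89 E0.3472
G1 X2.06 Y18.57 E0.3784
G1 X1.10 Y19.08 E0.4100
G1 X0.07 Y19.39 E0.4413
G1 X0.00 Y19.40 E0.4434
G1 X0.00 Y8.60 E0.7577

At z = 6.16 mm: the cube (footprint 9.5×27) is included at this height; the r=5.5 cylinder at (-1, 14) gives a regular 32-gon of circumradius 5.5 (constant along its height); Keeping only the common overlap: the r=5.5 cylinder at (-1, 14) partially overlaps the 9.5×27 cube; clipping to the common part keeps 36.31 mm² — 1 connected region; the cube at (6, -1.5) is not intersected at this z (z outside [23, 39]); Subtracting the remaining from the first: none of the subtracted shapes is present at this height, so the result so far is unchanged — 1 connected region. The outline is a single polygon with 17 vertices. Extrusion per mm of travel: 0.25 × 0.28 / (π × 0.875²) = 0.029103. Accumulating E over each segment gives final E = 0.7577.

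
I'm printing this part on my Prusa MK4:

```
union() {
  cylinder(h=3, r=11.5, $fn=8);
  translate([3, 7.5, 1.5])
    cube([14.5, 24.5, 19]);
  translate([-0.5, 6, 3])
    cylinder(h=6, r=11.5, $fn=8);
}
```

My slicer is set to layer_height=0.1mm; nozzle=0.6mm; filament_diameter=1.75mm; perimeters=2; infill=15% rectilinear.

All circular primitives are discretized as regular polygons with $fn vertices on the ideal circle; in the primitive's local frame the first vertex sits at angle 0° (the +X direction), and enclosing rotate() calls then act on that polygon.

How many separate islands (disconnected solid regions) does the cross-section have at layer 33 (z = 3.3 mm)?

At z = 3.3 mm: the cylinder does not reach this height (z outside [0, 3]); the cube at (3, 7.5) is present — its section is the full 14.5×24.5 rectangle; the cylinder at (-0.5, 6): section is a regular 8-gon, circumradius r=11.5; Merging all regions: the regions partially overlap (shared area 44.27 mm²), so overlapping operands fuse into one piece — 1 connected region. Overall, the cross-section is a single solid region. Island count = 1.

1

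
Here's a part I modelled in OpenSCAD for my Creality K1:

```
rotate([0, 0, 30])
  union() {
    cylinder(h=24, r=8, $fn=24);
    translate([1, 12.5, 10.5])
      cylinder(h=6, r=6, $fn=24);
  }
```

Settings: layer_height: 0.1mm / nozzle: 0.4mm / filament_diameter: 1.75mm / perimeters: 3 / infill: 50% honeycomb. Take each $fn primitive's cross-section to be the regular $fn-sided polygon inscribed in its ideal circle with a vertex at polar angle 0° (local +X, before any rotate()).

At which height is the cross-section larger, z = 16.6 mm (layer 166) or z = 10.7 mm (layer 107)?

layer 107 (z = 10.7 mm)

Layer 166 (z = 16.6): the cylinder: section is a regular 24-gon, circumradius r=8 (area = (24/2)·8.000²·sin(360°/24) = 198.77 mm²); the cylinder at (1, 12.5) is not intersected at this z (z outside [10.5, 16.5]); Combining (union): only the r=8 cylinder is present, so the union is just that shape — area = 198.77 mm²; (rotated 30° about Z; rotation is an isometry so areas/perimeters/island counts are preserved). So its area = 198.77 mm². Layer 107 (z = 10.7): the r=8 cylinder contributes a regular 24-gon of circumradius 8 (area = (24/2)·8.000²·sin(360°/24) = 198.77 mm²); the r=6 cylinder at (1, 12.5) gives a regular 24-gon of circumradius 6 (constant along its height) (area = (24/2)·6.000²·sin(360°/24) = 111.81 mm²); Combining (union): the regions partially overlap — summed areas 310.58 mm² minus the doubly-counted overlap 5.55 mm² gives 305.03 mm² — area = 305.03 mm²; (whole slice rotated 30° about Z — lengths, areas and connectivity unchanged). So its area = 305.03 mm². Layer 107 is larger (305.03 vs 198.77 mm²).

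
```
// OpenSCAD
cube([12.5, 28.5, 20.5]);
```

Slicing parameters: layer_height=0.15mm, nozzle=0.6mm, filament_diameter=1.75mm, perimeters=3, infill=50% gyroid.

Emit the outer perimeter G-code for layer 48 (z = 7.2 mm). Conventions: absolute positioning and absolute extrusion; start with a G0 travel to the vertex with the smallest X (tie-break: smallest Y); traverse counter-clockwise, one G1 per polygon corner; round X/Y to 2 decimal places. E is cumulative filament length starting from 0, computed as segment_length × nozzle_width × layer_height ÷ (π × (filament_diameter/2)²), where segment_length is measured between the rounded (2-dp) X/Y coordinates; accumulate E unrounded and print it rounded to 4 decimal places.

At z = 7.2 mm: the cube (footprint 12.5×28.5) is included at this height. The outline is a single polygon with 4 vertices. Extrusion per mm of travel: 0.6 × 0.15 / (π × 0.875²) = 0.037418. Accumulating E over each segment gives final E = 3.0682.

G0 X0.00 Y0.00 Z7.20
G1 X12.50 Y0.00 E0.4677
G1 X12.50 Y28.50 E1.5341
G1 X0.00 Y28.50 E2.0018
G1 X0.00 Y0.00 E3.0682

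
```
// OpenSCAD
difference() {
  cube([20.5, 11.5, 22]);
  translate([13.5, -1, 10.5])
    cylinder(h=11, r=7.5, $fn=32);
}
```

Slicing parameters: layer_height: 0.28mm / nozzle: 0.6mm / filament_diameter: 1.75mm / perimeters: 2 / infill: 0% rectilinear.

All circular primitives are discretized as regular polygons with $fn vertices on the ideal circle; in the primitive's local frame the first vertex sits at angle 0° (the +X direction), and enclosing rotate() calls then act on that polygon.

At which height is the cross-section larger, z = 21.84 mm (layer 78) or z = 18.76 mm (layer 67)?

layer 78 (z = 21.84 mm)

Layer 78 (z = 21.84): the cube (footprint 20.5×11.5) is included at this height (area 235.75 mm²); the cylinder at (13.5, -1) is not intersected at this z (z outside [10.5, 21.5]); After the difference (first − rest): none of the subtracted shapes is present at this height, so the 20.5×11.5 cube is unchanged — area = 235.75 mm². So its area = 235.75 mm². Layer 67 (z = 18.76): the 20.5×11.5 cube contributes its full rectangle (area 235.75 mm²); the r=7.5 cylinder at (13.5, -1) gives a regular 32-gon of circumradius 7.5 (constant along its height) (area = (32/2)·7.500²·sin(360°/32) = 175.58 mm²); Subtracting the remaining from the first: starting from the 20.5×11.5 cube (235.75 mm²), the r=7.5 cylinder at (13.5, -1) partially overlaps it — only the 72.50 mm² overlap (of its 175.58 mm²) is removed, clipping the outline — area = 163.25 mm². So its area = 163.25 mm². Layer 78 is larger (235.75 vs 163.25 mm²).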